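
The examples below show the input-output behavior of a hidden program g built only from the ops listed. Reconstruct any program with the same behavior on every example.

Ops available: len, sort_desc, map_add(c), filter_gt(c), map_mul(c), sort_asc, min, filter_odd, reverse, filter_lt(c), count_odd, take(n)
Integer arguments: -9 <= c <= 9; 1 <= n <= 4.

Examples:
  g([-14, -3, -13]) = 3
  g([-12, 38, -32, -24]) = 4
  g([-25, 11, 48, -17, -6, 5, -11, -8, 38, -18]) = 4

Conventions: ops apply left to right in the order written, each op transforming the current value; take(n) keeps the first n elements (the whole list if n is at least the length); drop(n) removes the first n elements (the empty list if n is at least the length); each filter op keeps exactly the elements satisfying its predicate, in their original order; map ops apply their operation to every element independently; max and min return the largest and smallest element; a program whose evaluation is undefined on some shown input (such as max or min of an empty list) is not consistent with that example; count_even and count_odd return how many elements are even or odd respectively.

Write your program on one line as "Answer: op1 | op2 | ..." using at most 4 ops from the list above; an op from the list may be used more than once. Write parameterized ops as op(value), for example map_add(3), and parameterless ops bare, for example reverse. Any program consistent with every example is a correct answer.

map_add(6) | take(4) | reverse | len

Check, running the answer program on each example:
  [-14, -3, -13] -> [-8, 3, -7] -> [-8, 3, -7] -> [-7, 3, -8] -> 3
  [-12, 38, -32, -24] -> [-6, 44, -26, -18] -> [-6, 44, -26, -18] -> [-18, -26, 44, -6] -> 4
  [-25, 11, 48, -17, -6, 5, -11, -8, 38, -18] -> [-19, 17, 54, -11, 0, 11, -5, -2, 44, -12] -> [-19, 17, 54, -11] -> [-11, 54, 17, -19] -> 4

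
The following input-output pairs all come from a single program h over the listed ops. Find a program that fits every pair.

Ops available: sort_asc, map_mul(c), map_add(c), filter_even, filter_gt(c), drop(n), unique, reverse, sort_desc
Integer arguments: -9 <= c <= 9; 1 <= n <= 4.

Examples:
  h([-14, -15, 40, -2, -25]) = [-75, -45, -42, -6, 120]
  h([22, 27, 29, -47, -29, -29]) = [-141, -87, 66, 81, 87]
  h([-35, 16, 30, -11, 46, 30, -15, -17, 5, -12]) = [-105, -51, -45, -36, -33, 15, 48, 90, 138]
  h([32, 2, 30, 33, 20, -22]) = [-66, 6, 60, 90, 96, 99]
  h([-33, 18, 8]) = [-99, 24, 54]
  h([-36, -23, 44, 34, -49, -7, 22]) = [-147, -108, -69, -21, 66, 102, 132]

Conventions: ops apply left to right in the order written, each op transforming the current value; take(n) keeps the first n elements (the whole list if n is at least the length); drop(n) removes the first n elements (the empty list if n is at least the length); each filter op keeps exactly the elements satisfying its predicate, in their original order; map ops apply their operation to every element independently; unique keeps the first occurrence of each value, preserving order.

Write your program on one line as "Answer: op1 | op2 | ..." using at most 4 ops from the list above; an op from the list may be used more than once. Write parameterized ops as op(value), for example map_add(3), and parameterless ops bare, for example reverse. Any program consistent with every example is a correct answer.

sort_desc | unique | map_mul(3) | sort_asc

Check, running the answer program on each example:
  [-14, -15, 40, -2, -25] -> [40, -2, -14, -15, -25] -> [40, -2, -14, -15, -25] -> [120, -6, -42, -45, -75] -> [-75, -45, -42, -6, 120]
  [22, 27, 29, -47, -29, -29] -> [29, 27, 22, -29, -29, -47] -> [29, 27, 22, -29, -47] -> [87, 81, 66, -87, -141] -> [-141, -87, 66, 81, 87]
  [-35, 16, 30, -11, 46, 30, -15, -17, 5, -12] -> [46, 30, 30, 16, 5, -11, -12, -15, -17, -35] -> [46, 30, 16, 5, -11, -12, -15, -17, -35] -> [138, 90, 48, 15, -33, -36, -45, -51, -105] -> [-105, -51, -45, -36, -33, 15, 48, 90, 138]
  [32, 2, 30, 33, 20, -22] -> [33, 32, 30, 20, 2, -22] -> [33, 32, 30, 20, 2, -22] -> [99, 96, 90, 60, 6, -66] -> [-66, 6, 60, 90, 96, 99]
  [-33, 18, 8] -> [18, 8, -33] -> [18, 8, -33] -> [54, 24, -99] -> [-99, 24, 54]
  [-36, -23, 44, 34, -49, -7, 22] -> [44, 34, 22, -7, -23, -36, -49] -> [44, 34, 22, -7, -23, -36, -49] -> [132, 102, 66, -21, -69, -108, -147] -> [-147, -108, -69, -21, 66, 102, 132]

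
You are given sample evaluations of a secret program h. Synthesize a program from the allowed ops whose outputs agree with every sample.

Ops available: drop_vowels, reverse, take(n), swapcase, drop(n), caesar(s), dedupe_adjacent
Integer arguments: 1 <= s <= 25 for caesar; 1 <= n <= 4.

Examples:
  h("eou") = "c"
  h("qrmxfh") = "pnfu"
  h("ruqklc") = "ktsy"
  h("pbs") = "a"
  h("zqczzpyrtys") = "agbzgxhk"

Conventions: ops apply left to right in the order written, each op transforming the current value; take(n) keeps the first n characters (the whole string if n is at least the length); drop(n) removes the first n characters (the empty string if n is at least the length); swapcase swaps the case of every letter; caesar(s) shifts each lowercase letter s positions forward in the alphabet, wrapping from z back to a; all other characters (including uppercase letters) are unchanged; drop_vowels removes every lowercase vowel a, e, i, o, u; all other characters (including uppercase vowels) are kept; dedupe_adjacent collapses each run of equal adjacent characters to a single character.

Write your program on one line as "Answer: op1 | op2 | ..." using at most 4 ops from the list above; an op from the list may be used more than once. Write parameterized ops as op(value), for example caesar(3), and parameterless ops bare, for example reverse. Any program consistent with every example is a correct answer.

caesar(8) | drop(2) | reverse | dedupe_adjacent

Check, running the answer program on each example:
  "eou" -> "mwc" -> "c" -> "c" -> "c"
  "qrmxfh" -> "yzufnp" -> "ufnp" -> "pnfu" -> "pnfu"
  "ruqklc" -> "zcystk" -> "ystk" -> "ktsy" -> "ktsy"
  "pbs" -> "xja" -> "a" -> "a" -> "a"
  "zqczzpyrtys" -> "hykhhxgzbga" -> "khhxgzbga" -> "agbzgxhhk" -> "agbzgxhk"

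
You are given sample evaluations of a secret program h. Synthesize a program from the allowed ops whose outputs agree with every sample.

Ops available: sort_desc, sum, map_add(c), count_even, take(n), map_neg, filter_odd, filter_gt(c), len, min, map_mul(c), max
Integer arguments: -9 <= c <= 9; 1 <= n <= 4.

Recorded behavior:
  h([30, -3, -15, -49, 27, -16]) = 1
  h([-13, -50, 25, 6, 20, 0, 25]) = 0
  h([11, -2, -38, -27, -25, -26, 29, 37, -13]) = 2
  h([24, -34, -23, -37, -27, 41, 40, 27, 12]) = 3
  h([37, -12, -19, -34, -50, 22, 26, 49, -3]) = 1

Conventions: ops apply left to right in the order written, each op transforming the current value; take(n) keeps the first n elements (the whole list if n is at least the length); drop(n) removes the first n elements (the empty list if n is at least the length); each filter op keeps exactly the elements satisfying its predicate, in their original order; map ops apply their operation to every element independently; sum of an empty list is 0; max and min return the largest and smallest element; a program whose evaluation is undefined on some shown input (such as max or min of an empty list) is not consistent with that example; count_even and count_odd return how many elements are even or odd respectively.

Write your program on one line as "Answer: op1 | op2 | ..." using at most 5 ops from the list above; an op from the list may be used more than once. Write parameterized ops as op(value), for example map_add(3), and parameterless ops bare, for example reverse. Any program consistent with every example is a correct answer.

map_add(9) | map_neg | sort_desc | filter_gt(8) | count_even

Check, running the answer program on each example:
  [30, -3, -15, -49, 27, -16] -> [39, 6, -6, -40, 36, -7] -> [-39, -6, 6, 40, -36, 7] -> [40, 7, 6, -6, -36, -39] -> [40] -> 1
  [-13, -50, 25, 6, 20, 0, 25] -> [-4, -41, 34, 15, 29, 9, 34] -> [4, 41, -34, -15, -29, -9, -34] -> [41, 4, -9, -15, -29, -34, -34] -> [41] -> 0
  [11, -2, -38, -27, -25, -26, 29, 37, -13] -> [20, 7, -29, -18, -16, -17, 38, 46, -4] -> [-20, -7, 29, 18, 16, 17, -38, -46, 4] -> [29, 18, 17, 16, 4, -7, -20, -38, -46] -> [29, 18, 17, 16] -> 2
  [24, -34, -23, -37, -27, 41, 40, 27, 12] -> [33, -25, -14, -28, -18, 50, 49, 36, 21] -> [-33, 25, 14, 28, 18, -50, -49, -36, -21] -> [28, 25, 18, 14, -21, -33, -36, -49, -50] -> [28, 25, 18, 14] -> 3
  [37, -12, -19, -34, -50, 22, 26, 49, -3] -> [46, -3, -10, -25, -41, 31, 35, 58, 6] -> [-46, 3, 10, 25, 41, -31, -35, -58, -6] -> [41, 25, 10, 3, -6, -31, -35, -46, -58] -> [41, 25, 10] -> 1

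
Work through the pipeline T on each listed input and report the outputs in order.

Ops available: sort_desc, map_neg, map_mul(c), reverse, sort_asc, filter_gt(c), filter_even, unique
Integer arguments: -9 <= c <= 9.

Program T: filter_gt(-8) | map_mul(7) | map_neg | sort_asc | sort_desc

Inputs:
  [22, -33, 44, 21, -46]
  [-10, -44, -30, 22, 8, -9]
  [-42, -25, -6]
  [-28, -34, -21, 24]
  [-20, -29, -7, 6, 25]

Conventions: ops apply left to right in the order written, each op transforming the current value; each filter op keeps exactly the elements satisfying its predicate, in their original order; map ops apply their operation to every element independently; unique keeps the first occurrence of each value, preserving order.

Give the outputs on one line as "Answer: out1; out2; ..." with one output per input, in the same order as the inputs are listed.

[-147, -154, -308]; [-56, -154]; [42]; [-168]; [49, -42, -175]

Execution, op by op:
  [22, -33, 44, 21, -46] -> [22, 44, 21] -> [154, 308, 147] -> [-154, -308, -147] -> [-308, -154, -147] -> [-147, -154, -308]
  [-10, -44, -30, 22, 8, -9] -> [22, 8] -> [154, 56] -> [-154, -56] -> [-154, -56] -> [-56, -154]
  [-42, -25, -6] -> [-6] -> [-42] -> [42] -> [42] -> [42]
  [-28, -34, -21, 24] -> [24] -> [168] -> [-168] -> [-168] -> [-168]
  [-20, -29, -7, 6, 25] -> [-7, 6, 25] -> [-49, 42, 175] -> [49, -42, -175] -> [-175, -42, 49] -> [49, -42, -175]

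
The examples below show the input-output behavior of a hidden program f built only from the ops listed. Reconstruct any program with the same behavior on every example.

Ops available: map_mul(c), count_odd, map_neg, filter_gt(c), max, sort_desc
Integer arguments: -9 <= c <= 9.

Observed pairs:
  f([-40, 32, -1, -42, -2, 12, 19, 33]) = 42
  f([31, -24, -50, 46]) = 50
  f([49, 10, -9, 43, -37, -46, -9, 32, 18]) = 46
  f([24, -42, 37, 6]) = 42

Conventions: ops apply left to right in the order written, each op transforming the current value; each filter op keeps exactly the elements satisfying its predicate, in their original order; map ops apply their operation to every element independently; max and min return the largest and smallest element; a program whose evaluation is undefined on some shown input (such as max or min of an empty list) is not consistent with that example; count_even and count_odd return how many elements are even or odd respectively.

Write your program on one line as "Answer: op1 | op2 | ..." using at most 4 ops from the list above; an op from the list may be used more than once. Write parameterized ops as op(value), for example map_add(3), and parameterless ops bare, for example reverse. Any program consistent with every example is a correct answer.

map_neg | sort_desc | max

Check, running the answer program on each example:
  [-40, 32, -1, -42, -2, 12, 19, 33] -> [40, -32, 1, 42, 2, -12, -19, -33] -> [42, 40, 2, 1, -12, -19, -32, -33] -> 42
  [31, -24, -50, 46] -> [-31, 24, 50, -46] -> [50, 24, -31, -46] -> 50
  [49, 10, -9, 43, -37, -46, -9, 32, 18] -> [-49, -10, 9, -43, 37, 46, 9, -32, -18] -> [46, 37, 9, 9, -10, -18, -32, -43, -49] -> 46
  [24, -42, 37, 6] -> [-24, 42, -37, -6] -> [42, -6, -24, -37] -> 42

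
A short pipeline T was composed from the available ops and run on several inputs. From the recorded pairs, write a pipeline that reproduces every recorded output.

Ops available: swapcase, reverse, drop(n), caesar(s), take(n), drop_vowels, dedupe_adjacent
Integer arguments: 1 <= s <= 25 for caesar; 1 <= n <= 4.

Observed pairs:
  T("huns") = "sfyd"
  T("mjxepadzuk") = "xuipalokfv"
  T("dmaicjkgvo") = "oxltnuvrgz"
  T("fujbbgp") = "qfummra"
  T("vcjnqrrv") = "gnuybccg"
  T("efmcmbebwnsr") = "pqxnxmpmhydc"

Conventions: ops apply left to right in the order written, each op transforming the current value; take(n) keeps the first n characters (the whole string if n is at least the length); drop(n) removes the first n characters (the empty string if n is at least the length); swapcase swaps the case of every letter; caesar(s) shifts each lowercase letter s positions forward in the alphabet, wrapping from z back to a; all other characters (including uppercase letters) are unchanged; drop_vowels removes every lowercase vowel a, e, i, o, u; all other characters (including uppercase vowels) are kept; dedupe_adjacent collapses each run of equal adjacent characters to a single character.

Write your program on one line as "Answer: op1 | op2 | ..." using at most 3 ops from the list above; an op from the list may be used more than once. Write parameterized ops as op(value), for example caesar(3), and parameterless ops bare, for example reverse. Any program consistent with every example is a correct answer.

reverse | caesar(11) | reverse

Check, running the answer program on each example:
  "huns" -> "snuh" -> "dyfs" -> "sfyd"
  "mjxepadzuk" -> "kuzdapexjm" -> "vfkolapiux" -> "xuipalokfv"
  "dmaicjkgvo" -> "ovgkjciamd" -> "zgrvuntlxo" -> "oxltnuvrgz"
  "fujbbgp" -> "pgbbjuf" -> "armmufq" -> "qfummra"
  "vcjnqrrv" -> "vrrqnjcv" -> "gccbyung" -> "gnuybccg"
  "efmcmbebwnsr" -> "rsnwbebmcmfe" -> "cdyhmpmxnxqp" -> "pqxnxmpmhydc"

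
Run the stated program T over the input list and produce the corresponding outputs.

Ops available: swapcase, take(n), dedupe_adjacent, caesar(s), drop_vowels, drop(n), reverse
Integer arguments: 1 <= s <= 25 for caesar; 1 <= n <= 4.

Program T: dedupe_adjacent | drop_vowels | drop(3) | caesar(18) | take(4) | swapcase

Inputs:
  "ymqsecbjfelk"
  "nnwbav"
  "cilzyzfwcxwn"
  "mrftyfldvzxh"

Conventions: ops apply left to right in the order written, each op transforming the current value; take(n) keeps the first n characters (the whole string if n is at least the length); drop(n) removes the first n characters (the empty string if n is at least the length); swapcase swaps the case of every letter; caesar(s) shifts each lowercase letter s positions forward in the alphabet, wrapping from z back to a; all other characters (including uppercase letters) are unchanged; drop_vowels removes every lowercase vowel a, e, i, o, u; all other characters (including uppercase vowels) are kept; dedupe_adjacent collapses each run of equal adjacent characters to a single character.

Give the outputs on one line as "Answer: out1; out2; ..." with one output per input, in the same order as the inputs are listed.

"KUTB"; "N"; "QRXO"; "LQXD"

Execution, op by op:
  "ymqsecbjfelk" -> "ymqsecbjfelk" -> "ymqscbjflk" -> "scbjflk" -> "kutbxdc" -> "kutb" -> "KUTB"
  "nnwbav" -> "nwbav" -> "nwbv" -> "v" -> "n" -> "n" -> "N"
  "cilzyzfwcxwn" -> "cilzyzfwcxwn" -> "clzyzfwcxwn" -> "yzfwcxwn" -> "qrxoupof" -> "qrxo" -> "QRXO"
  "mrftyfldvzxh" -> "mrftyfldvzxh" -> "mrftyfldvzxh" -> "tyfldvzxh" -> "lqxdvnrpz" -> "lqxd" -> "LQXD"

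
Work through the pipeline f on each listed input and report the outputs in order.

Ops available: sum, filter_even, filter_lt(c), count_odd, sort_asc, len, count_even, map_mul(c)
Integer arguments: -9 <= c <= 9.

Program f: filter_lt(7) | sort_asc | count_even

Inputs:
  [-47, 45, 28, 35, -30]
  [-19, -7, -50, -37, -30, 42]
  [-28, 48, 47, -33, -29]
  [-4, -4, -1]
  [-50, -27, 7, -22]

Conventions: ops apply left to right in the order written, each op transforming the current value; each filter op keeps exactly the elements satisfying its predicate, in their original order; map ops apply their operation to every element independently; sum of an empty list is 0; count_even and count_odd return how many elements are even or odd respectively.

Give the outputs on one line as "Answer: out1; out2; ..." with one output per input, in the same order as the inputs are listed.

Execution, op by op:
  [-47, 45, 28, 35, -30] -> [-47, -30] -> [-47, -30] -> 1
  [-19, -7, -50, -37, -30, 42] -> [-19, -7, -50, -37, -30] -> [-50, -37, -30, -19, -7] -> 2
  [-28, 48, 47, -33, -29] -> [-28, -33, -29] -> [-33, -29, -28] -> 1
  [-4, -4, -1] -> [-4, -4, -1] -> [-4, -4, -1] -> 2
  [-50, -27, 7, -22] -> [-50, -27, -22] -> [-50, -27, -22] -> 2

1; 2; 1; 2; 2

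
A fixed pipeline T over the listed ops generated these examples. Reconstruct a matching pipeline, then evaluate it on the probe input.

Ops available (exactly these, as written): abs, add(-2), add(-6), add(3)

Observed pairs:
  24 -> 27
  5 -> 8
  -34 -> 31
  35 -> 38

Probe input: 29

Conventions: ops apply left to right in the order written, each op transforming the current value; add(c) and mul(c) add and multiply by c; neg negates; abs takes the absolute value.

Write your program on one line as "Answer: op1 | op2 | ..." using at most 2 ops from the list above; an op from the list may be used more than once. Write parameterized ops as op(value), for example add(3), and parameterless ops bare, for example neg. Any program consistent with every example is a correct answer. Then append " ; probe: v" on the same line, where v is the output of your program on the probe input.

add(3) | abs ; probe: 32

Check, running the answer program on each example:
  24 -> 27 -> 27
  5 -> 8 -> 8
  -34 -> -31 -> 31
  35 -> 38 -> 38
  probe: 29 -> 32 -> 32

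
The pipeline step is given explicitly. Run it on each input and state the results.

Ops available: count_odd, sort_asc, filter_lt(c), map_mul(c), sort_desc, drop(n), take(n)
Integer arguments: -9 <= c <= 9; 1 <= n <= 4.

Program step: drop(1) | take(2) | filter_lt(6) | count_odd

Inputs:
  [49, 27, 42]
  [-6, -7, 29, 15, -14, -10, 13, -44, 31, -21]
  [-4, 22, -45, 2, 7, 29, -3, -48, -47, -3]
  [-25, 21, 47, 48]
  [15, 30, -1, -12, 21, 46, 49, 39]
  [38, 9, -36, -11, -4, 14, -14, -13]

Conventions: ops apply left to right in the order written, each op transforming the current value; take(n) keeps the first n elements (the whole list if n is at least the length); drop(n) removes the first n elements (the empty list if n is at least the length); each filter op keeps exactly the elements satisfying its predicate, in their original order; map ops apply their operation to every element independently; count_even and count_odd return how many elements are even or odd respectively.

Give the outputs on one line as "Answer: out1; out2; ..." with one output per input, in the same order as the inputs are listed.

0; 1; 1; 0; 1; 0

Execution, op by op:
  [49, 27, 42] -> [27, 42] -> [27, 42] -> [] -> 0
  [-6, -7, 29, 15, -14, -10, 13, -44, 31, -21] -> [-7, 29, 15, -14, -10, 13, -44, 31, -21] -> [-7, 29] -> [-7] -> 1
  [-4, 22, -45, 2, 7, 29, -3, -48, -47, -3] -> [22, -45, 2, 7, 29, -3, -48, -47, -3] -> [22, -45] -> [-45] -> 1
  [-25, 21, 47, 48] -> [21, 47, 48] -> [21, 47] -> [] -> 0
  [15, 30, -1, -12, 21, 46, 49, 39] -> [30, -1, -12, 21, 46, 49, 39] -> [30, -1] -> [-1] -> 1
  [38, 9, -36, -11, -4, 14, -14, -13] -> [9, -36, -11, -4, 14, -14, -13] -> [9, -36] -> [-36] -> 0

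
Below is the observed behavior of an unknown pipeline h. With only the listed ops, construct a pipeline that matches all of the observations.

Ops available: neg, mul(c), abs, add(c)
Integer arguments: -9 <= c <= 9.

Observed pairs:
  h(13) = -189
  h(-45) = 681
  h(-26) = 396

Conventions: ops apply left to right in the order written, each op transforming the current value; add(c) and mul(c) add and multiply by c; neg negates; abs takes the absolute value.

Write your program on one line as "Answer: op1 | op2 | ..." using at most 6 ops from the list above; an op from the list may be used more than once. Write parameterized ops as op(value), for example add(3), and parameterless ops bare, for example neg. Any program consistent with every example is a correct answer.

neg | mul(5) | add(2) | mul(-3) | neg

Check, running the answer program on each example:
  13 -> -13 -> -65 -> -63 -> 189 -> -189
  -45 -> 45 -> 225 -> 227 -> -681 -> 681
  -26 -> 26 -> 130 -> 132 -> -396 -> 396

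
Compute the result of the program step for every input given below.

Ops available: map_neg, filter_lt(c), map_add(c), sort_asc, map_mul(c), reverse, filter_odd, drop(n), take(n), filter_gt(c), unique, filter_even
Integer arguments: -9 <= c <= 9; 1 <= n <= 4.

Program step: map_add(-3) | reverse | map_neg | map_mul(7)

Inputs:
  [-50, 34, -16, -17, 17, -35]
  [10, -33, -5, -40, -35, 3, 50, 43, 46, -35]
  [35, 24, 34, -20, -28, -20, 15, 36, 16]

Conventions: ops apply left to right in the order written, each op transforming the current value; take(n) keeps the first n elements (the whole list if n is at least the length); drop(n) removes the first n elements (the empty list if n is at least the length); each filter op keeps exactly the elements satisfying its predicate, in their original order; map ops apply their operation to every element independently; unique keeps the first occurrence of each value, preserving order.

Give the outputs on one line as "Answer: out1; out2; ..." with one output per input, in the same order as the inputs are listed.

[266, -98, 140, 133, -217, 371]; [266, -301, -280, -329, 0, 266, 301, 56, 252, -49]; [-91, -231, -84, 161, 217, 161, -217, -147, -224]

Execution, op by op:
  [-50, 34, -16, -17, 17, -35] -> [-53, 31, -19, -20, 14, -38] -> [-38, 14, -20, -19, 31, -53] -> [38, -14, 20, 19, -31, 53] -> [266, -98, 140, 133, -217, 371]
  [10, -33, -5, -40, -35, 3, 50, 43, 46, -35] -> [7, -36, -8, -43, -38, 0, 47, 40, 43, -38] -> [-38, 43, 40, 47, 0, -38, -43, -8, -36, 7] -> [38, -43, -40, -47, 0, 38, 43, 8, 36, -7] -> [266, -301, -280, -329, 0, 266, 301, 56, 252, -49]
  [35, 24, 34, -20, -28, -20, 15, 36, 16] -> [32, 21, 31, -23, -31, -23, 12, 33, 13] -> [13, 33, 12, -23, -31, -23, 31, 21, 32] -> [-13, -33, -12, 23, 31, 23, -31, -21, -32] -> [-91, -231, -84, 161, 217, 161, -217, -147, -224]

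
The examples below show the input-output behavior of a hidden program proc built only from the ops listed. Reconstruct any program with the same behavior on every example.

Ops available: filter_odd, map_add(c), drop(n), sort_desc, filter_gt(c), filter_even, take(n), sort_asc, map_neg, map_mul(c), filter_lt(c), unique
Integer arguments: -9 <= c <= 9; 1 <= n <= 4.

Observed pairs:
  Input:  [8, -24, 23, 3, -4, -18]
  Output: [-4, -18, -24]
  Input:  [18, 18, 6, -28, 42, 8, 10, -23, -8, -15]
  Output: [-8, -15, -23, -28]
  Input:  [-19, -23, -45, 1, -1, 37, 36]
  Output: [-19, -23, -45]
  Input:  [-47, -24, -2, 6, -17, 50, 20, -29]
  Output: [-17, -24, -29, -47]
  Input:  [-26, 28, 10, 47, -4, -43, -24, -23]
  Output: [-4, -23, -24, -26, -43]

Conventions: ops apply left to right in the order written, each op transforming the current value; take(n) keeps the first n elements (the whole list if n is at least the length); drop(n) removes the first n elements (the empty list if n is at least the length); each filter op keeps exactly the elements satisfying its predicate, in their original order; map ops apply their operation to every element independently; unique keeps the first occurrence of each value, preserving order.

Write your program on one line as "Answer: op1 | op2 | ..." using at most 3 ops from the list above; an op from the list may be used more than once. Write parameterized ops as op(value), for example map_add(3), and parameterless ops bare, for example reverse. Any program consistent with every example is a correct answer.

filter_lt(-2) | sort_desc

Check, running the answer program on each example:
  [8, -24, 23, 3, -4, -18] -> [-24, -4, -18] -> [-4, -18, -24]
  [18, 18, 6, -28, 42, 8, 10, -23, -8, -15] -> [-28, -23, -8, -15] -> [-8, -15, -23, -28]
  [-19, -23, -45, 1, -1, 37, 36] -> [-19, -23, -45] -> [-19, -23, -45]
  [-47, -24, -2, 6, -17, 50, 20, -29] -> [-47, -24, -17, -29] -> [-17, -24, -29, -47]
  [-26, 28, 10, 47, -4, -43, -24, -23] -> [-26, -4, -43, -24, -23] -> [-4, -23, -24, -26, -43]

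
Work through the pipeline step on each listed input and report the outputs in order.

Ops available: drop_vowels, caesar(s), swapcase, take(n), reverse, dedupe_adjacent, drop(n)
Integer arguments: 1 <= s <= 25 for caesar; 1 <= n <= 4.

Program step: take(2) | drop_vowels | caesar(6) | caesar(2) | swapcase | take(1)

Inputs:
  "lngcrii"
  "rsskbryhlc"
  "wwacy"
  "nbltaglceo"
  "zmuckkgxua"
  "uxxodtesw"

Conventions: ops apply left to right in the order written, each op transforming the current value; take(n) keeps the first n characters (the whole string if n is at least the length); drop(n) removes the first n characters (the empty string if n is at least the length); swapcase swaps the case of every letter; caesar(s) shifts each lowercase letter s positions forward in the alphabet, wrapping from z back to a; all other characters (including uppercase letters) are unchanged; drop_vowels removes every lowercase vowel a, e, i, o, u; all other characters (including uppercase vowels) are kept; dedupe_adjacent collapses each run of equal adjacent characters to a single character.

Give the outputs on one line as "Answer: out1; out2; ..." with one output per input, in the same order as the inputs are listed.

Execution, op by op:
  "lngcrii" -> "ln" -> "ln" -> "rt" -> "tv" -> "TV" -> "T"
  "rsskbryhlc" -> "rs" -> "rs" -> "xy" -> "za" -> "ZA" -> "Z"
  "wwacy" -> "ww" -> "ww" -> "cc" -> "ee" -> "EE" -> "E"
  "nbltaglceo" -> "nb" -> "nb" -> "th" -> "vj" -> "VJ" -> "V"
  "zmuckkgxua" -> "zm" -> "zm" -> "fs" -> "hu" -> "HU" -> "H"
  "uxxodtesw" -> "ux" -> "x" -> "d" -> "f" -> "F" -> "F"

"T"; "Z"; "E"; "V"; "H"; "F"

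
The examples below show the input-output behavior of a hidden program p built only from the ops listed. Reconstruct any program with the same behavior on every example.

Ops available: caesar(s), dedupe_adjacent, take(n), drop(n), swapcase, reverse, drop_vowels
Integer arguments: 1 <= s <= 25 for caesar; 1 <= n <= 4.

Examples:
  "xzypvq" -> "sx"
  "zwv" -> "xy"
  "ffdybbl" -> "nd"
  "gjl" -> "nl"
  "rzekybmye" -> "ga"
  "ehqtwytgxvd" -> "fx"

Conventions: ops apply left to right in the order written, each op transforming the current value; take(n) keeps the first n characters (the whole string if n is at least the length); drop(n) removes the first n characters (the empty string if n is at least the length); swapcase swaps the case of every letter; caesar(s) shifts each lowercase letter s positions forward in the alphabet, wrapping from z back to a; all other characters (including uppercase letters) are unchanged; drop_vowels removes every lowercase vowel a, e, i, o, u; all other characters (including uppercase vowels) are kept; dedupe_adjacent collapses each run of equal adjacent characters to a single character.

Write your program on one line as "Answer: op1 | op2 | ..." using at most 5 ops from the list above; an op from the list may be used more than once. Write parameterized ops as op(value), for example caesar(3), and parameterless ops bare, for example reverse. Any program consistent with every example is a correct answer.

drop(1) | caesar(2) | reverse | take(4) | take(2)

Check, running the answer program on each example:
  "xzypvq" -> "zypvq" -> "barxs" -> "sxrab" -> "sxra" -> "sx"
  "zwv" -> "wv" -> "yx" -> "xy" -> "xy" -> "xy"
  "ffdybbl" -> "fdybbl" -> "hfaddn" -> "nddafh" -> "ndda" -> "nd"
  "gjl" -> "jl" -> "ln" -> "nl" -> "nl" -> "nl"
  "rzekybmye" -> "zekybmye" -> "bgmadoag" -> "gaodamgb" -> "gaod" -> "ga"
  "ehqtwytgxvd" -> "hqtwytgxvd" -> "jsvyavizxf" -> "fxzivayvsj" -> "fxzi" -> "fx"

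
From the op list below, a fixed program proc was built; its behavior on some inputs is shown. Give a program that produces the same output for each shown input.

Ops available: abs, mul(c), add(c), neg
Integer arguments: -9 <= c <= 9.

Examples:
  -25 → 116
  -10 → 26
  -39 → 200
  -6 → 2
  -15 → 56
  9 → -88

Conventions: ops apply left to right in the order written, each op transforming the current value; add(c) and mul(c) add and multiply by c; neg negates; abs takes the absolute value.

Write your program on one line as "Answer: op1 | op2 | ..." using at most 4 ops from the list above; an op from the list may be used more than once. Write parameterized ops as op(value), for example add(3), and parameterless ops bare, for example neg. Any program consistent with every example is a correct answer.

add(6) | mul(6) | add(-2) | neg

Check, running the answer program on each example:
  -25 -> -19 -> -114 -> -116 -> 116
  -10 -> -4 -> -24 -> -26 -> 26
  -39 -> -33 -> -198 -> -200 -> 200
  -6 -> 0 -> 0 -> -2 -> 2
  -15 -> -9 -> -54 -> -56 -> 56
  9 -> 15 -> 90 -> 88 -> -88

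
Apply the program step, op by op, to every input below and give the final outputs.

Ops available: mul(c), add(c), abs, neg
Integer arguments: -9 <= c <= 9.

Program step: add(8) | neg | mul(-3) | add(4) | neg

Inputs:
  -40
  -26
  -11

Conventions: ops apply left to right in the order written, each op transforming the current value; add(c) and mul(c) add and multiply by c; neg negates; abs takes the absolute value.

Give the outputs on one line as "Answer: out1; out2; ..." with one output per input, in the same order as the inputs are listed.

Execution, op by op:
  -40 -> -32 -> 32 -> -96 -> -92 -> 92
  -26 -> -18 -> 18 -> -54 -> -50 -> 50
  -11 -> -3 -> 3 -> -9 -> -5 -> 5

92; 50; 5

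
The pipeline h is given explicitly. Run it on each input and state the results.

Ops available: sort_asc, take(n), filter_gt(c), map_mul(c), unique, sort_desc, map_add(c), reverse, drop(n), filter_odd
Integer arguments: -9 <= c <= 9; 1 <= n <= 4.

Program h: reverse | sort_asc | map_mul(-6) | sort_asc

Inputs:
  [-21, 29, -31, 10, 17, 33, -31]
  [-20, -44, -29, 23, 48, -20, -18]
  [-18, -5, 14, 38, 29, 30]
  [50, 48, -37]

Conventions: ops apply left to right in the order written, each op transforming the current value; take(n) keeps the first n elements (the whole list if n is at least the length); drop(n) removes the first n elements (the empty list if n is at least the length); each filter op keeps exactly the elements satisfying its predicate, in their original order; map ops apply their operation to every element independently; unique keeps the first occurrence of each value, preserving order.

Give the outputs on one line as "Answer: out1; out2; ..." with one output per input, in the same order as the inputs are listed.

[-198, -174, -102, -60, 126, 186, 186]; [-288, -138, 108, 120, 120, 174, 264]; [-228, -180, -174, -84, 30, 108]; [-300, -288, 222]

Execution, op by op:
  [-21, 29, -31, 10, 17, 33, -31] -> [-31, 33, 17, 10, -31, 29, -21] -> [-31, -31, -21, 10, 17, 29, 33] -> [186, 186, 126, -60, -102, -174, -198] -> [-198, -174, -102, -60, 126, 186, 186]
  [-20, -44, -29, 23, 48, -20, -18] -> [-18, -20, 48, 23, -29, -44, -20] -> [-44, -29, -20, -20, -18, 23, 48] -> [264, 174, 120, 120, 108, -138, -288] -> [-288, -138, 108, 120, 120, 174, 264]
  [-18, -5, 14, 38, 29, 30] -> [30, 29, 38, 14, -5, -18] -> [-18, -5, 14, 29, 30, 38] -> [108, 30, -84, -174, -180, -228] -> [-228, -180, -174, -84, 30, 108]
  [50, 48, -37] -> [-37, 48, 50] -> [-37, 48, 50] -> [222, -288, -300] -> [-300, -288, 222]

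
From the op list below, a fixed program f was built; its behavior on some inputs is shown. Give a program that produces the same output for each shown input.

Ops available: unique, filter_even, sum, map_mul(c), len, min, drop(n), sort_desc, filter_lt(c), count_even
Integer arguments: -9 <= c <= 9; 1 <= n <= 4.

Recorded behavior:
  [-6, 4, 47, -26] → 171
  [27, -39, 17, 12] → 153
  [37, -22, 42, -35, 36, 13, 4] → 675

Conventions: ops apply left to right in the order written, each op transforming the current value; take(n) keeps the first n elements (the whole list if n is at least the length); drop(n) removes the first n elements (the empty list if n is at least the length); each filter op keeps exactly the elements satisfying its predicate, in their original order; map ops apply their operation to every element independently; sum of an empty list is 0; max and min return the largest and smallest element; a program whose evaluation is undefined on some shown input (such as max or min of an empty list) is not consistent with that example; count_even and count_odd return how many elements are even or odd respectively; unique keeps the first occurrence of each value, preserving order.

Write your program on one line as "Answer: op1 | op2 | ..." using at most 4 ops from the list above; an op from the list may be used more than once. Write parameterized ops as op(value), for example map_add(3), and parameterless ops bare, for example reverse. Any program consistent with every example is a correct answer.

sort_desc | map_mul(9) | sum

Check, running the answer program on each example:
  [-6, 4, 47, -26] -> [47, 4, -6, -26] -> [423, 36, -54, -234] -> 171
  [27, -39, 17, 12] -> [27, 17, 12, -39] -> [243, 153, 108, -351] -> 153
  [37, -22, 42, -35, 36, 13, 4] -> [42, 37, 36, 13, 4, -22, -35] -> [378, 333, 324, 117, 36, -198, -315] -> 675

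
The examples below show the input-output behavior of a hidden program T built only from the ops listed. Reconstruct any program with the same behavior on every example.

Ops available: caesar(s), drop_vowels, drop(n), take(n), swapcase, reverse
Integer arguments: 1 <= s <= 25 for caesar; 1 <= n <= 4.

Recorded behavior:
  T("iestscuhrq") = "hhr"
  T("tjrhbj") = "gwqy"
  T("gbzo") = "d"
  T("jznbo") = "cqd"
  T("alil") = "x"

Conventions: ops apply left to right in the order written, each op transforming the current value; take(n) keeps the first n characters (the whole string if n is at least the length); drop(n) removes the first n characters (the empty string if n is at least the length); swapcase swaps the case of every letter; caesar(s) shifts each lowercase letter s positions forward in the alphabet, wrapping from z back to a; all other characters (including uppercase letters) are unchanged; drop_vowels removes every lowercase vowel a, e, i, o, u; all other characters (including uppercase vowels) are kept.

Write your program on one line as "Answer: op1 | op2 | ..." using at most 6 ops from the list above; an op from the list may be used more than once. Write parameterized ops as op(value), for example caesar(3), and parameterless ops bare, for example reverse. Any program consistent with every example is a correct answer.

drop(2) | caesar(14) | caesar(25) | take(4) | caesar(2) | drop_vowels

Check, running the answer program on each example:
  "iestscuhrq" -> "stscuhrq" -> "ghgqivfe" -> "fgfphued" -> "fgfp" -> "hihr" -> "hhr"
  "tjrhbj" -> "rhbj" -> "fvpx" -> "euow" -> "euow" -> "gwqy" -> "gwqy"
  "gbzo" -> "zo" -> "nc" -> "mb" -> "mb" -> "od" -> "d"
  "jznbo" -> "nbo" -> "bpc" -> "aob" -> "aob" -> "cqd" -> "cqd"
  "alil" -> "il" -> "wz" -> "vy" -> "vy" -> "xa" -> "x"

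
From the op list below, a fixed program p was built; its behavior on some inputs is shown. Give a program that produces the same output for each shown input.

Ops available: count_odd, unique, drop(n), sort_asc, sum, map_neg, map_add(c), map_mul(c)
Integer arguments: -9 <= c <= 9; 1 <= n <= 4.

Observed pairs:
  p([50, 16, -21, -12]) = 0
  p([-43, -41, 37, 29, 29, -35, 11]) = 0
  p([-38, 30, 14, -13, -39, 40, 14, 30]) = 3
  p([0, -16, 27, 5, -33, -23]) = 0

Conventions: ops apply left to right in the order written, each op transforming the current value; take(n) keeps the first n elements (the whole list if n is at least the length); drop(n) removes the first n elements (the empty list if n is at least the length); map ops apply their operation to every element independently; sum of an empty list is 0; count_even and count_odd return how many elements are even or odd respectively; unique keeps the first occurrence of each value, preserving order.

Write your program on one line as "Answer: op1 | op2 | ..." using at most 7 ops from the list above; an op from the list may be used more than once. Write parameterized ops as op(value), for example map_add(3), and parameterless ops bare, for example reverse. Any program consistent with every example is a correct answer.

map_add(5) | map_mul(-7) | map_add(-8) | drop(4) | map_mul(-1) | count_odd

Check, running the answer program on each example:
  [50, 16, -21, -12] -> [55, 21, -16, -7] -> [-385, -147, 112, 49] -> [-393, -155, 104, 41] -> [] -> [] -> 0
  [-43, -41, 37, 29, 29, -35, 11] -> [-38, -36, 42, 34, 34, -30, 16] -> [266, 252, -294, -238, -238, 210, -112] -> [258, 244, -302, -246, -246, 202, -120] -> [-246, 202, -120] -> [246, -202, 120] -> 0
  [-38, 30, 14, -13, -39, 40, 14, 30] -> [-33, 35, 19, -8, -34, 45, 19, 35] -> [231, -245, -133, 56, 238, -315, -133, -245] -> [223, -253, -141, 48, 230, -323, -141, -253] -> [230, -323, -141, -253] -> [-230, 323, 141, 253] -> 3
  [0, -16, 27, 5, -33, -23] -> [5, -11, 32, 10, -28, -18] -> [-35, 77, -224, -70, 196, 126] -> [-43, 69, -232, -78, 188, 118] -> [188, 118] -> [-188, -118] -> 0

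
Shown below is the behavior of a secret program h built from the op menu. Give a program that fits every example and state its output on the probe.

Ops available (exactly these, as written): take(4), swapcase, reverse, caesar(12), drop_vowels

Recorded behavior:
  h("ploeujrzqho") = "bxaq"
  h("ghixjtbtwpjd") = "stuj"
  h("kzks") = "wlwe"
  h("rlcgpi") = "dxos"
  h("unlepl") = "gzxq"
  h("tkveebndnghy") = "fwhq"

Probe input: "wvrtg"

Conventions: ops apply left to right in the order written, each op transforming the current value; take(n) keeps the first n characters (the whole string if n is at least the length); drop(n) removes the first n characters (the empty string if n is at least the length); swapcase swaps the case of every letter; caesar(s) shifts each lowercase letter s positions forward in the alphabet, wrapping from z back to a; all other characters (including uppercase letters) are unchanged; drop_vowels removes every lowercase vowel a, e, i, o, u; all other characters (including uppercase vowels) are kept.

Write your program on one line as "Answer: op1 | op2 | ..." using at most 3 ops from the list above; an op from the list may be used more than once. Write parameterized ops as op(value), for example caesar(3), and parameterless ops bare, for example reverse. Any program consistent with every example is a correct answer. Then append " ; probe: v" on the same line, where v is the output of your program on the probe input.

take(4) | caesar(12) ; probe: "ihdf"

Check, running the answer program on each example:
  "ploeujrzqho" -> "ploe" -> "bxaq"
  "ghixjtbtwpjd" -> "ghix" -> "stuj"
  "kzks" -> "kzks" -> "wlwe"
  "rlcgpi" -> "rlcg" -> "dxos"
  "unlepl" -> "unle" -> "gzxq"
  "tkveebndnghy" -> "tkve" -> "fwhq"
  probe: "wvrtg" -> "wvrt" -> "ihdf"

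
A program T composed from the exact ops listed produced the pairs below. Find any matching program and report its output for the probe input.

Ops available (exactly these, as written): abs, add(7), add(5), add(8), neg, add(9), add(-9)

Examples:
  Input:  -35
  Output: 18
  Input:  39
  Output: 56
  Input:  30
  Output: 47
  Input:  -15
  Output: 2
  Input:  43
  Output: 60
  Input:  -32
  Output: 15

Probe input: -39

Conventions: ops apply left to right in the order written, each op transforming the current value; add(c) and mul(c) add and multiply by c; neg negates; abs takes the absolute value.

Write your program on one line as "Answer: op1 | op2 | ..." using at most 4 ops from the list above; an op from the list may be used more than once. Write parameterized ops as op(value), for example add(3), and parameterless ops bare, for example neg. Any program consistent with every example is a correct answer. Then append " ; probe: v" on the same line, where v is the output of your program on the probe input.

add(8) | add(9) | abs ; probe: 22

Check, running the answer program on each example:
  -35 -> -27 -> -18 -> 18
  39 -> 47 -> 56 -> 56
  30 -> 38 -> 47 -> 47
  -15 -> -7 -> 2 -> 2
  43 -> 51 -> 60 -> 60
  -32 -> -24 -> -15 -> 15
  probe: -39 -> -31 -> -22 -> 22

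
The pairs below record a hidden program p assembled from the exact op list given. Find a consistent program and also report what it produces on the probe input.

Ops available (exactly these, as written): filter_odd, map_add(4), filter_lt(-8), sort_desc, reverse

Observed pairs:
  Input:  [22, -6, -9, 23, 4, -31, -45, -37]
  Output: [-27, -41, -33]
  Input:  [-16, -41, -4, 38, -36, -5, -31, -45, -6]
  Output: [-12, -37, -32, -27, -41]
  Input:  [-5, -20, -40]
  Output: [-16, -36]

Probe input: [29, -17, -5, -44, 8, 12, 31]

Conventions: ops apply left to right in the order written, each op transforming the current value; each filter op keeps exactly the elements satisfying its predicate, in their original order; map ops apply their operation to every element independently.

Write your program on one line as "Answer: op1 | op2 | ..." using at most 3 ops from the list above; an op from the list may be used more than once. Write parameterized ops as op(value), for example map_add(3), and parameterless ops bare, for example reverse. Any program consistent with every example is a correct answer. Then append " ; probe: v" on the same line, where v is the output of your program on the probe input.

map_add(4) | filter_lt(-8) ; probe: [-13, -40]

Check, running the answer program on each example:
  [22, -6, -9, 23, 4, -31, -45, -37] -> [26, -2, -5, 27, 8, -27, -41, -33] -> [-27, -41, -33]
  [-16, -41, -4, 38, -36, -5, -31, -45, -6] -> [-12, -37, 0, 42, -32, -1, -27, -41, -2] -> [-12, -37, -32, -27, -41]
  [-5, -20, -40] -> [-1, -16, -36] -> [-16, -36]
  probe: [29, -17, -5, -44, 8, 12, 31] -> [33, -13, -1, -40, 12, 16, 35] -> [-13, -40]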